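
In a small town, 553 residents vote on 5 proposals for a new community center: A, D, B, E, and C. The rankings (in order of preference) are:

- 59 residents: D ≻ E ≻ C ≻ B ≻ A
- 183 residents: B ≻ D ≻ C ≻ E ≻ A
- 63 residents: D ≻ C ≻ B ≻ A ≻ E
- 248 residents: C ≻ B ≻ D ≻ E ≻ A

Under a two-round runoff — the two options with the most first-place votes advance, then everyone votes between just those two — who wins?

C

Round 1 first-place votes: A 0, D 122, B 183, E 0, C 248.
C and B advance.
Runoff: C is preferred to B by 370 voters; B by 183.
C wins the runoff.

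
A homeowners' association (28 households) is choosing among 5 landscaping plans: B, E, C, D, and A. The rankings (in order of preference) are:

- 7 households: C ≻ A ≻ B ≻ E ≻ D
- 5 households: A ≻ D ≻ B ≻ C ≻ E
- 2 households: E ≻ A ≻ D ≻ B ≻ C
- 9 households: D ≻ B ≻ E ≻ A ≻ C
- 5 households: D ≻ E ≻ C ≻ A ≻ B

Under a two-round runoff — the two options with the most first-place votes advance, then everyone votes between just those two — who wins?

Round 1 first-place votes: B 0, E 2, C 7, D 14, A 5.
D and C advance.
Runoff: D is preferred to C by 21 voters; C by 7.
D wins the runoff.

D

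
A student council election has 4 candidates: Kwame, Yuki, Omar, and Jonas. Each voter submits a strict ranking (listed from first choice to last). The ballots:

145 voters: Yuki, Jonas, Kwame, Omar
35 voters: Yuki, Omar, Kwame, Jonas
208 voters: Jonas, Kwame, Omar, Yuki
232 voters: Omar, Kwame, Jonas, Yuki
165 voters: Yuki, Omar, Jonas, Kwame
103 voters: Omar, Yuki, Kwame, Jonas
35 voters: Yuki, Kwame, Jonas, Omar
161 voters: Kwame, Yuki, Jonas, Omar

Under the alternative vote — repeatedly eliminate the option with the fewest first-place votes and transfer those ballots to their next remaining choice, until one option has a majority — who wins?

Omar

Round 1: Kwame 161, Yuki 380, Omar 335, Jonas 208. Eliminate Kwame.
Round 2: Yuki 541, Omar 335, Jonas 208. Eliminate Jonas.
Round 3: Yuki 541, Omar 543. Omar has a majority.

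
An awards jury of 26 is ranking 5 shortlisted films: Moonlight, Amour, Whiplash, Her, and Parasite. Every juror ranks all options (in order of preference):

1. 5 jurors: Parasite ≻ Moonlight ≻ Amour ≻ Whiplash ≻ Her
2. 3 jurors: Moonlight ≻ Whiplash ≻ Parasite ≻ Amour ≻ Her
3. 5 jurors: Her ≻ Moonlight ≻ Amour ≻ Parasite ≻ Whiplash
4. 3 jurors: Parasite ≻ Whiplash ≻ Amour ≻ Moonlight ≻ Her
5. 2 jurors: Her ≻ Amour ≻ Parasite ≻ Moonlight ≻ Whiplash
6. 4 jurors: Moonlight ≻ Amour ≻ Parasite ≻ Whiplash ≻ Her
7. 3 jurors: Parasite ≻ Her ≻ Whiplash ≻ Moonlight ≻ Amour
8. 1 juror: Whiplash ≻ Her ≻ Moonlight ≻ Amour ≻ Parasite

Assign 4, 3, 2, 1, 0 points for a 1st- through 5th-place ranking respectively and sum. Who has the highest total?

Moonlight

Moonlight: 5·3 + 3·4 + 5·3 + 3·1 + 2·1 + 4·4 + 3·1 + 1·2 = 68
Amour: 5·2 + 3·1 + 5·2 + 3·2 + 2·3 + 4·3 + 3·0 + 1·1 = 48
Whiplash: 5·1 + 3·3 + 5·0 + 3·3 + 2·0 + 4·1 + 3·2 + 1·4 = 37
Her: 5·0 + 3·0 + 5·4 + 3·0 + 2·4 + 4·0 + 3·3 + 1·3 = 40
Parasite: 5·4 + 3·2 + 5·1 + 3·4 + 2·2 + 4·2 + 3·4 + 1·0 = 67
Moonlight has the highest Borda score (68).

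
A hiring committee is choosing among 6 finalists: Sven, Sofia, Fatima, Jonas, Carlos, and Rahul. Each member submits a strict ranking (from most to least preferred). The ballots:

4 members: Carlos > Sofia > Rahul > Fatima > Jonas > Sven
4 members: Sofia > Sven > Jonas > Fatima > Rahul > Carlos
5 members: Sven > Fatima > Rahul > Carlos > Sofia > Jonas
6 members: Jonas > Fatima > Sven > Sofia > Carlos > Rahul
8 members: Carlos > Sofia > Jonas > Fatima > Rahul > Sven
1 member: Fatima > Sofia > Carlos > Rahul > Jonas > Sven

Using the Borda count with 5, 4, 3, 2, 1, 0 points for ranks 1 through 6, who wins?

Sofia

Sven: 4·0 + 4·4 + 5·5 + 6·3 + 8·0 + 1·0 = 59
Sofia: 4·4 + 4·5 + 5·1 + 6·2 + 8·4 + 1·4 = 89
Fatima: 4·2 + 4·2 + 5·4 + 6·4 + 8·2 + 1·5 = 81
Jonas: 4·1 + 4·3 + 5·0 + 6·5 + 8·3 + 1·1 = 71
Carlos: 4·5 + 4·0 + 5·2 + 6·1 + 8·5 + 1·3 = 79
Rahul: 4·3 + 4·1 + 5·3 + 6·0 + 8·1 + 1·2 = 41
Sofia has the highest Borda score (89).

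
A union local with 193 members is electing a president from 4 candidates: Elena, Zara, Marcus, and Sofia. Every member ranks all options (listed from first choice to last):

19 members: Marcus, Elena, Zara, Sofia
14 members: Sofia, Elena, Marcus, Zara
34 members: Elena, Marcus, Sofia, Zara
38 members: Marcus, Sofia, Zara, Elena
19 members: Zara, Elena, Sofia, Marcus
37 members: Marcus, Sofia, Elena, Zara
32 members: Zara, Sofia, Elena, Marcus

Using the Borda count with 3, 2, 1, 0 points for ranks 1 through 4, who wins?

Marcus

Elena: 19·2 + 14·2 + 34·3 + 38·0 + 19·2 + 37·1 + 32·1 = 275
Zara: 19·1 + 14·0 + 34·0 + 38·1 + 19·3 + 37·0 + 32·3 = 210
Marcus: 19·3 + 14·1 + 34·2 + 38·3 + 19·0 + 37·3 + 32·0 = 364
Sofia: 19·0 + 14·3 + 34·1 + 38·2 + 19·1 + 37·2 + 32·2 = 309
Marcus has the highest Borda score (364).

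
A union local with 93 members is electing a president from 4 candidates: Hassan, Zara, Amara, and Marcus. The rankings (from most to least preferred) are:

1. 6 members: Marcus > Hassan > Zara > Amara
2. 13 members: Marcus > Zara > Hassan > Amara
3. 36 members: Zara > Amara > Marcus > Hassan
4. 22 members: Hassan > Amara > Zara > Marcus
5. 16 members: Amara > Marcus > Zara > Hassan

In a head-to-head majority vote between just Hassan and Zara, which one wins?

Zara

Voters preferring Hassan to Zara: 28; preferring Zara to Hassan: 65.
Zara wins the head-to-head.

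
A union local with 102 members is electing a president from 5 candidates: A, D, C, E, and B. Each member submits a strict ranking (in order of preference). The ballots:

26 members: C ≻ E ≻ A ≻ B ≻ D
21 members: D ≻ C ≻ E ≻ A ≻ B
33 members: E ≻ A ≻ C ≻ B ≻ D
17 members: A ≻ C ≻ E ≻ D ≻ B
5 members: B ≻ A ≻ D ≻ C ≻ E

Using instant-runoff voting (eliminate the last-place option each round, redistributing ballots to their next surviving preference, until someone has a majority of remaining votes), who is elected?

Round 1: A 17, D 21, C 26, E 33, B 5. Eliminate B.
Round 2: A 22, D 21, C 26, E 33. Eliminate D.
Round 3: A 22, C 47, E 33. Eliminate A.
Round 4: C 69, E 33. C has a majority.

C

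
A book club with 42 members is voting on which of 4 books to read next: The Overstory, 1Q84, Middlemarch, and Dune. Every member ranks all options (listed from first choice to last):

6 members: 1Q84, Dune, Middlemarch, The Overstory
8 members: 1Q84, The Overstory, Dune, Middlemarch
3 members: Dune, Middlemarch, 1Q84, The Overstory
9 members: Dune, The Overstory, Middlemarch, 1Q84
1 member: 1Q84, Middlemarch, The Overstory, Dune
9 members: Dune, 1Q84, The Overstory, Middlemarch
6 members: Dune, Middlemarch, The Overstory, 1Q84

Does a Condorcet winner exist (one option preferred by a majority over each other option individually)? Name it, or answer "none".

Dune

Dune vs The Overstory: 33–9 for Dune.
Dune vs 1Q84: 27–15 for Dune.
Dune vs Middlemarch: 41–1 for Dune.
Dune beats every other option head-to-head.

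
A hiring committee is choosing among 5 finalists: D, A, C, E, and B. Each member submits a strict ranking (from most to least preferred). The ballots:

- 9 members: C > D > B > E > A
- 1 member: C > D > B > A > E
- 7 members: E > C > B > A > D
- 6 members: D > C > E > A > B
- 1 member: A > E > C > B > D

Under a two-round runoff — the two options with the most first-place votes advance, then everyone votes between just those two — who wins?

Round 1 first-place votes: D 6, A 1, C 10, E 7, B 0.
C and E advance.
Runoff: C is preferred to E by 16 voters; E by 8.
C wins the runoff.

C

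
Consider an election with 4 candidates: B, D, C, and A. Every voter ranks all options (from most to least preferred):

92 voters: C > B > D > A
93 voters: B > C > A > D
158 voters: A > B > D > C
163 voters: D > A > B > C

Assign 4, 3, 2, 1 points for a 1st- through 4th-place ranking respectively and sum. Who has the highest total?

B

B: 92·3 + 93·4 + 158·3 + 163·2 = 1448
D: 92·2 + 93·1 + 158·2 + 163·4 = 1245
C: 92·4 + 93·3 + 158·1 + 163·1 = 968
A: 92·1 + 93·2 + 158·4 + 163·3 = 1399
B has the highest Borda score (1448).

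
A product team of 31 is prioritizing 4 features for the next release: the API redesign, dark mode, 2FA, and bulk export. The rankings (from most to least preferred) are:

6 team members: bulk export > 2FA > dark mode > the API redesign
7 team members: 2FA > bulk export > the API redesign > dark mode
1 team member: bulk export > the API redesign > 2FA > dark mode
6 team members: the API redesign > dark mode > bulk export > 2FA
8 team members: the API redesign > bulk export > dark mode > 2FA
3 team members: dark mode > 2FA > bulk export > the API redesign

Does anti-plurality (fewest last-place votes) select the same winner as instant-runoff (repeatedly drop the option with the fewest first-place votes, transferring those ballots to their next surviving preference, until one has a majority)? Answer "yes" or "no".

no

Anti-plurality — last-place votes: the API redesign 9, dark mode 8, 2FA 14, bulk export 0. Winner: bulk export.
Instant-runoff — R1 the API redesign 14, dark mode 3, 2FA 7, bulk export 7 (dark mode out); R2 the API redesign 14, 2FA 10, bulk export 7 (bulk export out); R3 the API redesign 15, 2FA 16 (2FA winner). Winner: 2FA.
The two methods disagree.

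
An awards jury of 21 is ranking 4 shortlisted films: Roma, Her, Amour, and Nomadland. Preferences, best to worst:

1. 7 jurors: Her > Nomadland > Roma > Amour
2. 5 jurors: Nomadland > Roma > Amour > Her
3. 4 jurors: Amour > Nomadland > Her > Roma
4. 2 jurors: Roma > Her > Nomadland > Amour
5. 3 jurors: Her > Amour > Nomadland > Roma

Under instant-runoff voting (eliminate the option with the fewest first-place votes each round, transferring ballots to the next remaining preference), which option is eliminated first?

Round 1: Roma 2, Her 10, Amour 4, Nomadland 5. Eliminate Roma.

Roma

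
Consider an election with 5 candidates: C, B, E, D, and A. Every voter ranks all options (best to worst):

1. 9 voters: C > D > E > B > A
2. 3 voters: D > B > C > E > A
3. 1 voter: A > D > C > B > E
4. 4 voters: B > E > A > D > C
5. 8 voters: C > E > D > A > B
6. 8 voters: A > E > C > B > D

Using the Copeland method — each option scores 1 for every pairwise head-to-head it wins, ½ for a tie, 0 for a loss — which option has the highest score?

C: beats B, E, D, and A → score 4.
B: loses to C, E, D, and A → score 0.
E: beats B, D, and A; loses to C → score 3.
D: beats B and A; loses to C and E → score 2.
A: beats B; loses to C, E, and D → score 1.
C has the best pairwise record.

C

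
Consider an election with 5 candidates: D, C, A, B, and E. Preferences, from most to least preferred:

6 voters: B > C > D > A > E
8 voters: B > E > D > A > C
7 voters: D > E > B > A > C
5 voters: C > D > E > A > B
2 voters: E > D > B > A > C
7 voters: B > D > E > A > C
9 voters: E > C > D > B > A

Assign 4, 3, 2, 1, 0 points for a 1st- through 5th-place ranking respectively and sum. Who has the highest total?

D

D: 6·2 + 8·2 + 7·4 + 5·3 + 2·3 + 7·3 + 9·2 = 116
C: 6·3 + 8·0 + 7·0 + 5·4 + 2·0 + 7·0 + 9·3 = 65
A: 6·1 + 8·1 + 7·1 + 5·1 + 2·1 + 7·1 + 9·0 = 35
B: 6·4 + 8·4 + 7·2 + 5·0 + 2·2 + 7·4 + 9·1 = 111
E: 6·0 + 8·3 + 7·3 + 5·2 + 2·4 + 7·2 + 9·4 = 113
D has the highest Borda score (116).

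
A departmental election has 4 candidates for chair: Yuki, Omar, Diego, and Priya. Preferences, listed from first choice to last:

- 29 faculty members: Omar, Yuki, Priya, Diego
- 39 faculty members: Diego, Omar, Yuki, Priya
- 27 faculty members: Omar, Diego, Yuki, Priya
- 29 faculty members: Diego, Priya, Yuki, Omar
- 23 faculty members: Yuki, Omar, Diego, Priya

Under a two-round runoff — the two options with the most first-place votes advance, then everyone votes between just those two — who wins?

Omar

Round 1 first-place votes: Yuki 23, Omar 56, Diego 68, Priya 0.
Diego and Omar advance.
Runoff: Diego is preferred to Omar by 68 voters; Omar by 79.
Omar wins the runoff.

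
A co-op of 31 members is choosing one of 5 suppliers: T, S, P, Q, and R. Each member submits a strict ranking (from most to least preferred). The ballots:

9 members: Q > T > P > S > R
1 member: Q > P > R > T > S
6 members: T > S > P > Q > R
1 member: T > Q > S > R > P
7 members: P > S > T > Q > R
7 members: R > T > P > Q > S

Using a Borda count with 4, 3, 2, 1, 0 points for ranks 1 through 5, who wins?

T: 9·3 + 1·1 + 6·4 + 1·4 + 7·2 + 7·3 = 91
S: 9·1 + 1·0 + 6·3 + 1·2 + 7·3 + 7·0 = 50
P: 9·2 + 1·3 + 6·2 + 1·0 + 7·4 + 7·2 = 75
Q: 9·4 + 1·4 + 6·1 + 1·3 + 7·1 + 7·1 = 63
R: 9·0 + 1·2 + 6·0 + 1·1 + 7·0 + 7·4 = 31
T has the highest Borda score (91).

T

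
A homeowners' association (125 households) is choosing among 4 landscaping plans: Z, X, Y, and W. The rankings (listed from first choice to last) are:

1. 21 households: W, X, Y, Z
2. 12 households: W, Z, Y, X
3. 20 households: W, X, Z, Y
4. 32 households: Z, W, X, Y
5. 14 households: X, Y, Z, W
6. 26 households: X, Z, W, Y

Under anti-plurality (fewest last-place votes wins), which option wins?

Last-place votes: Z 21, X 12, Y 78, W 14.
X is ranked last by the fewest voters, so X wins.

X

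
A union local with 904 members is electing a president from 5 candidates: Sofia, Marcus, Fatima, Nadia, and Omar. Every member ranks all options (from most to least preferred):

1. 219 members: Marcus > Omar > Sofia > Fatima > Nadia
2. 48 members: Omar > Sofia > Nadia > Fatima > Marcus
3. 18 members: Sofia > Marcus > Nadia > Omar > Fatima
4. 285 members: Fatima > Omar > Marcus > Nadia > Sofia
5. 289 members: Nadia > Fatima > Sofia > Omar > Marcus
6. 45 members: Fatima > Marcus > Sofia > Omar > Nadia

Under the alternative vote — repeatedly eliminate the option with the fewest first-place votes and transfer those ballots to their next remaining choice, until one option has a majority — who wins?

Fatima

Round 1: Sofia 18, Marcus 219, Fatima 330, Nadia 289, Omar 48. Eliminate Sofia.
Round 2: Marcus 237, Fatima 330, Nadia 289, Omar 48. Eliminate Omar.
Round 3: Marcus 237, Fatima 330, Nadia 337. Eliminate Marcus.
Round 4: Fatima 549, Nadia 355. Fatima has a majority.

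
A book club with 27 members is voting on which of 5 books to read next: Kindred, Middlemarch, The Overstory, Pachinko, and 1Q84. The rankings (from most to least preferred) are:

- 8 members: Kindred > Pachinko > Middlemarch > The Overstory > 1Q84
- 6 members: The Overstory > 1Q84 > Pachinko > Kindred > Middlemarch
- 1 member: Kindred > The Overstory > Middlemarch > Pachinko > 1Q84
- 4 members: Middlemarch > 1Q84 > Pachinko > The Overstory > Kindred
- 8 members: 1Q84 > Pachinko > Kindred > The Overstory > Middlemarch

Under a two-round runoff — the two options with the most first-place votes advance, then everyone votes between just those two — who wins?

Round 1 first-place votes: Kindred 9, Middlemarch 4, The Overstory 6, Pachinko 0, 1Q84 8.
Kindred and 1Q84 advance.
Runoff: Kindred is preferred to 1Q84 by 9 voters; 1Q84 by 18.
1Q84 wins the runoff.

1Q84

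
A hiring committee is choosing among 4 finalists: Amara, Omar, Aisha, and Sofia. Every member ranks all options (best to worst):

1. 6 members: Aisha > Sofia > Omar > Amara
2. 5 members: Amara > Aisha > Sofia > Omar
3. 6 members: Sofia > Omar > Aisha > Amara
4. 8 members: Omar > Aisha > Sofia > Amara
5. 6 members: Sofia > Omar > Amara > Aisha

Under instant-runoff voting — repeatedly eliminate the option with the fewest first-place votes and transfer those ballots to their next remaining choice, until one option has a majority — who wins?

Aisha

Round 1: Amara 5, Omar 8, Aisha 6, Sofia 12. Eliminate Amara.
Round 2: Omar 8, Aisha 11, Sofia 12. Eliminate Omar.
Round 3: Aisha 19, Sofia 12. Aisha has a majority.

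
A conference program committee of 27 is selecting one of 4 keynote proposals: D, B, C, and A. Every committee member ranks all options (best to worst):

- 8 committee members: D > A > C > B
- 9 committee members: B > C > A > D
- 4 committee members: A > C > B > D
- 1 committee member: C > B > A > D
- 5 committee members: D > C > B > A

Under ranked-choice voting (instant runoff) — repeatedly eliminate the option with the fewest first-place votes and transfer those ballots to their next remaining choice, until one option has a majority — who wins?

Round 1: D 13, B 9, C 1, A 4. Eliminate C.
Round 2: D 13, B 10, A 4. Eliminate A.
Round 3: D 13, B 14. B has a majority.

B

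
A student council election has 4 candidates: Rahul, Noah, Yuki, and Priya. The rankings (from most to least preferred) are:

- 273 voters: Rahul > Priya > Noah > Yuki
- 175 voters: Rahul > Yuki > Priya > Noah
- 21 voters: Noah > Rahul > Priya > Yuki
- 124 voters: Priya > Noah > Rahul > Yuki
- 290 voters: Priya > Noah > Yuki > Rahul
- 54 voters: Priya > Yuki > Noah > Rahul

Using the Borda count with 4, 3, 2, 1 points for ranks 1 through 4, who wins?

Rahul: 273·4 + 175·4 + 21·3 + 124·2 + 290·1 + 54·1 = 2447
Noah: 273·2 + 175·1 + 21·4 + 124·3 + 290·3 + 54·2 = 2155
Yuki: 273·1 + 175·3 + 21·1 + 124·1 + 290·2 + 54·3 = 1685
Priya: 273·3 + 175·2 + 21·2 + 124·4 + 290·4 + 54·4 = 3083
Priya has the highest Borda score (3083).

Priya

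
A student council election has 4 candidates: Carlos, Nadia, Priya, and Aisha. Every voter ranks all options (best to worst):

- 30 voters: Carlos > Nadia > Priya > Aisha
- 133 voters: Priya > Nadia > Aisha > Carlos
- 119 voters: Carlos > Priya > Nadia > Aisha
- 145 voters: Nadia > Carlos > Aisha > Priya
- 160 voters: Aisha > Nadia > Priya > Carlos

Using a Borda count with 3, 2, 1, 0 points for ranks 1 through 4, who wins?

Carlos: 30·3 + 133·0 + 119·3 + 145·2 + 160·0 = 737
Nadia: 30·2 + 133·2 + 119·1 + 145·3 + 160·2 = 1200
Priya: 30·1 + 133·3 + 119·2 + 145·0 + 160·1 = 827
Aisha: 30·0 + 133·1 + 119·0 + 145·1 + 160·3 = 758
Nadia has the highest Borda score (1200).

Nadia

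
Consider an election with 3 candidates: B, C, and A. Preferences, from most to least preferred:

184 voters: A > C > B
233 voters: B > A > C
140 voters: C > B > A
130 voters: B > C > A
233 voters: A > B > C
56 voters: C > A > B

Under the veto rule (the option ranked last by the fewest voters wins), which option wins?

B

Last-place votes: B 240, C 466, A 270.
B is ranked last by the fewest voters, so B wins.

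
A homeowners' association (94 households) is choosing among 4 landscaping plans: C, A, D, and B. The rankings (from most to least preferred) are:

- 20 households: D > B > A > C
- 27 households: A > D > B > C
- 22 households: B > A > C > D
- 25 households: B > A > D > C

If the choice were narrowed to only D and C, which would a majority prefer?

D

Voters preferring D to C: 72; preferring C to D: 22.
D wins the head-to-head.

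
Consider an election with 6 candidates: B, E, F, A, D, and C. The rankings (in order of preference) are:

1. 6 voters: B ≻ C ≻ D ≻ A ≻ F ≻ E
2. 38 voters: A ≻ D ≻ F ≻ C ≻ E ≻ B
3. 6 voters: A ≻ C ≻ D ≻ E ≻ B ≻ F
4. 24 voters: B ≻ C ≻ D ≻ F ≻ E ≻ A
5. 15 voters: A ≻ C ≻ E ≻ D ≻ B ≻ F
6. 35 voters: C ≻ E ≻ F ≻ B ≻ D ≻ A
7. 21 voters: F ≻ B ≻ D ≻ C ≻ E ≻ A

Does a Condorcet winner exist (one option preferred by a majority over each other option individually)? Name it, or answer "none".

C vs B: 94–51 for C.
C vs E: 145–0 for C.
C vs F: 86–59 for C.
C vs A: 86–59 for C.
C vs D: 86–59 for C.
C beats every other option head-to-head.

C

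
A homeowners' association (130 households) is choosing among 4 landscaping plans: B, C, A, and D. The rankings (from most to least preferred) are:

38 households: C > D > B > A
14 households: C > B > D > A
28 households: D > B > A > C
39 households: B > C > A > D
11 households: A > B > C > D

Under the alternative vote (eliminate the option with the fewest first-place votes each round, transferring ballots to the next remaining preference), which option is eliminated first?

Round 1: B 39, C 52, A 11, D 28. Eliminate A.

A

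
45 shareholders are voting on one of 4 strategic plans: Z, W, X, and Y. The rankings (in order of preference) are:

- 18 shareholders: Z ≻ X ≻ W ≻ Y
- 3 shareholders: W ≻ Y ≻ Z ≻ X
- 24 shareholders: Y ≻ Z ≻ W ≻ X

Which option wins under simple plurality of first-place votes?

First-place votes: Z 18, W 3, X 0, Y 24.
Y has the most first-place votes.

Y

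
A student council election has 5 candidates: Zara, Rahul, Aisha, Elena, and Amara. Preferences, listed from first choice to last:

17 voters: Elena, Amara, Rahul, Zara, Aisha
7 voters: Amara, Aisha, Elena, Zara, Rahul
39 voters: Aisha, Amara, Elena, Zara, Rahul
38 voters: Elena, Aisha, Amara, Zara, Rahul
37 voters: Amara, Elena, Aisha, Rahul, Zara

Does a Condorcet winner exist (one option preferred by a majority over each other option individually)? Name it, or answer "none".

Checking pairwise contests:
Aisha beats Zara 121–17.
Zara beats Rahul 84–54.
Elena beats Aisha 92–46.
Amara beats Elena 83–55.
Aisha beats Amara 77–61.
Every option loses at least one head-to-head, so there is no Condorcet winner.

none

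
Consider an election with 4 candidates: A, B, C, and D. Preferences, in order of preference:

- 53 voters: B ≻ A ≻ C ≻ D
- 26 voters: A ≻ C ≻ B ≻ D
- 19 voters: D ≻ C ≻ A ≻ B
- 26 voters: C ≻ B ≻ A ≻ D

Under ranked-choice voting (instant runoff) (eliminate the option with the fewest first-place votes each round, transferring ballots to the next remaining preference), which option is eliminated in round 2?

A

Round 1: A 26, B 53, C 26, D 19. Eliminate D.
Round 2: A 26, B 53, C 45. Eliminate A.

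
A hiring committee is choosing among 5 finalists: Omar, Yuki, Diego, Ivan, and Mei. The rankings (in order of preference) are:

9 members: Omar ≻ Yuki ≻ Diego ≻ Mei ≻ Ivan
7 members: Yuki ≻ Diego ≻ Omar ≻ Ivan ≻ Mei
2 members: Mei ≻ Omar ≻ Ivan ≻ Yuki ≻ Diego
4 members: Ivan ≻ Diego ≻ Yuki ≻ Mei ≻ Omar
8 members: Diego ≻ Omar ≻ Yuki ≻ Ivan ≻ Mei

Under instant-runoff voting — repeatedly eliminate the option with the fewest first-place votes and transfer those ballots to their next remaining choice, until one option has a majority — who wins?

Diego

Round 1: Omar 9, Yuki 7, Diego 8, Ivan 4, Mei 2. Eliminate Mei.
Round 2: Omar 11, Yuki 7, Diego 8, Ivan 4. Eliminate Ivan.
Round 3: Omar 11, Yuki 7, Diego 12. Eliminate Yuki.
Round 4: Omar 11, Diego 19. Diego has a majority.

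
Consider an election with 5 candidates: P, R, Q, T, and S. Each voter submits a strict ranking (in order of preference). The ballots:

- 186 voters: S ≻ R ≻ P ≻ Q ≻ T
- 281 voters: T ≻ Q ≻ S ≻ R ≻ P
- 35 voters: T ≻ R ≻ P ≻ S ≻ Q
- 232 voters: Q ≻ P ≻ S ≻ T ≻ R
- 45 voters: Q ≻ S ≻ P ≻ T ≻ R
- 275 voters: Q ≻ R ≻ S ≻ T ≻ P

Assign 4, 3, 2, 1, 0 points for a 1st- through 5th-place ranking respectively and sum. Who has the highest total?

Q

P: 186·2 + 281·0 + 35·2 + 232·3 + 45·2 + 275·0 = 1228
R: 186·3 + 281·1 + 35·3 + 232·0 + 45·0 + 275·3 = 1769
Q: 186·1 + 281·3 + 35·0 + 232·4 + 45·4 + 275·4 = 3237
T: 186·0 + 281·4 + 35·4 + 232·1 + 45·1 + 275·1 = 1816
S: 186·4 + 281·2 + 35·1 + 232·2 + 45·3 + 275·2 = 2490
Q has the highest Borda score (3237).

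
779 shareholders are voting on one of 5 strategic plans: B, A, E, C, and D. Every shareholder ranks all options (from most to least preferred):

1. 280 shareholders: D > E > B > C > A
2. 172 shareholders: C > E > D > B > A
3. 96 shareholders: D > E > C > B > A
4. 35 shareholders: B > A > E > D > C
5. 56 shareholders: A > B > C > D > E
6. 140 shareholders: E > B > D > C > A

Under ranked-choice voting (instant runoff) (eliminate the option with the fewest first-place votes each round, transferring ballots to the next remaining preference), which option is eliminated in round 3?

Round 1: B 35, A 56, E 140, C 172, D 376. Eliminate B.
Round 2: A 91, E 140, C 172, D 376. Eliminate A.
Round 3: E 175, C 228, D 376. Eliminate E.

E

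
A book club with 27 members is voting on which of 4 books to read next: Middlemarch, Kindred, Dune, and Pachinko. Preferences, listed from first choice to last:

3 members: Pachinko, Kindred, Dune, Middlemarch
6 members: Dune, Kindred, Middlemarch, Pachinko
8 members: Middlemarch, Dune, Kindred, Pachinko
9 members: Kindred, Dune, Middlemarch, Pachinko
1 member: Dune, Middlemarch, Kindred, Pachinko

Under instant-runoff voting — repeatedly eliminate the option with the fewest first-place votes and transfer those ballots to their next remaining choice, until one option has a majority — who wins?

Kindred

Round 1: Middlemarch 8, Kindred 9, Dune 7, Pachinko 3. Eliminate Pachinko.
Round 2: Middlemarch 8, Kindred 12, Dune 7. Eliminate Dune.
Round 3: Middlemarch 9, Kindred 18. Kindred has a majority.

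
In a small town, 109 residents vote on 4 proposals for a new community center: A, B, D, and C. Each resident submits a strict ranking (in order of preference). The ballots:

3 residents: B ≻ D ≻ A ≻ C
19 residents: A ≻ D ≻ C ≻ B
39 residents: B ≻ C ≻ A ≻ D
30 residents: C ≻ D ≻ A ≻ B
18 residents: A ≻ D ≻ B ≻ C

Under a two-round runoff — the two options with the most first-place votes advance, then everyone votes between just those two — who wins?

Round 1 first-place votes: A 37, B 42, D 0, C 30.
B and A advance.
Runoff: B is preferred to A by 42 voters; A by 67.
A wins the runoff.

A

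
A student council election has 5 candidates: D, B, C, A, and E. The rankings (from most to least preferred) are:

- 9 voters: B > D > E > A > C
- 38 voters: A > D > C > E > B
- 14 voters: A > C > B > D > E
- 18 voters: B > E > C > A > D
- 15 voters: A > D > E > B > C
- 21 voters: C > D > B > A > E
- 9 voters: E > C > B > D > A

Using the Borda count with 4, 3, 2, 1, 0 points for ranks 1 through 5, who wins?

D: 9·3 + 38·3 + 14·1 + 18·0 + 15·3 + 21·3 + 9·1 = 272
B: 9·4 + 38·0 + 14·2 + 18·4 + 15·1 + 21·2 + 9·2 = 211
C: 9·0 + 38·2 + 14·3 + 18·2 + 15·0 + 21·4 + 9·3 = 265
A: 9·1 + 38·4 + 14·4 + 18·1 + 15·4 + 21·1 + 9·0 = 316
E: 9·2 + 38·1 + 14·0 + 18·3 + 15·2 + 21·0 + 9·4 = 176
A has the highest Borda score (316).

A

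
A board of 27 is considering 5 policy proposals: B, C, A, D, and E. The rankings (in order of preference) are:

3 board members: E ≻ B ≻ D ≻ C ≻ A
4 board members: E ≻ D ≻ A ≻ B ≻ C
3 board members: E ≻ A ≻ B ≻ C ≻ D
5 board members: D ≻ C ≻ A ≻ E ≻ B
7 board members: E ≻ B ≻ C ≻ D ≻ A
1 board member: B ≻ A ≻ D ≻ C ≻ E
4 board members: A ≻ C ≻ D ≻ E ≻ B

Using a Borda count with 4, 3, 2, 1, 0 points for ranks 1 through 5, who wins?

E

B: 3·3 + 4·1 + 3·2 + 5·0 + 7·3 + 1·4 + 4·0 = 44
C: 3·1 + 4·0 + 3·1 + 5·3 + 7·2 + 1·1 + 4·3 = 48
A: 3·0 + 4·2 + 3·3 + 5·2 + 7·0 + 1·3 + 4·4 = 46
D: 3·2 + 4·3 + 3·0 + 5·4 + 7·1 + 1·2 + 4·2 = 55
E: 3·4 + 4·4 + 3·4 + 5·1 + 7·4 + 1·0 + 4·1 = 77
E has the highest Borda score (77).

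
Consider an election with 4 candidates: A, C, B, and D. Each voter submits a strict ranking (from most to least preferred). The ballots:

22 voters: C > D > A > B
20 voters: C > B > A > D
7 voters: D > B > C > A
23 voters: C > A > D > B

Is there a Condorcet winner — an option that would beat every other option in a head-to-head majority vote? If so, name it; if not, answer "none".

C vs A: 72–0 for C.
C vs B: 65–7 for C.
C vs D: 65–7 for C.
C beats every other option head-to-head.

C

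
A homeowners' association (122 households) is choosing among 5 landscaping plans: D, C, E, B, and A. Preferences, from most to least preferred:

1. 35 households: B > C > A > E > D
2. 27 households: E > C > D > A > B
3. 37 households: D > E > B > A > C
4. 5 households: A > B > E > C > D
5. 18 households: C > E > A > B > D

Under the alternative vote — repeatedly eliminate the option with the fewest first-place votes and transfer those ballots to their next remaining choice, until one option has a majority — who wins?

E

Round 1: D 37, C 18, E 27, B 35, A 5. Eliminate A.
Round 2: D 37, C 18, E 27, B 40. Eliminate C.
Round 3: D 37, E 45, B 40. Eliminate D.
Round 4: E 82, B 40. E has a majority.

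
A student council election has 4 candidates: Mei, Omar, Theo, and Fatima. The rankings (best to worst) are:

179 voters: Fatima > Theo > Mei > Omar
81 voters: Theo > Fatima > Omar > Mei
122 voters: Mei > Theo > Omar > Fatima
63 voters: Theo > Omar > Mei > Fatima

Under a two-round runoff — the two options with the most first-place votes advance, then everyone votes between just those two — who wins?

Round 1 first-place votes: Mei 122, Omar 0, Theo 144, Fatima 179.
Fatima and Theo advance.
Runoff: Fatima is preferred to Theo by 179 voters; Theo by 266.
Theo wins the runoff.

Theo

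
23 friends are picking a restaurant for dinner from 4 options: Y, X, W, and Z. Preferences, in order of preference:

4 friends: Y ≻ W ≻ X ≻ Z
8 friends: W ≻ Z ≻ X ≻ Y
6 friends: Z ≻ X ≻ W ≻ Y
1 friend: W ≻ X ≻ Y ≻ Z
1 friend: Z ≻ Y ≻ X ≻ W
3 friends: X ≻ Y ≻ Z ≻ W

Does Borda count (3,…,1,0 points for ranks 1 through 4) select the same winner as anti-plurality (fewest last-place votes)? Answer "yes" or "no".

Borda — scores: Y 21, X 36, W 41, Z 40. Winner: W.
Anti-plurality — last-place votes: Y 14, X 0, W 4, Z 5. Winner: X.
The two methods disagree.

no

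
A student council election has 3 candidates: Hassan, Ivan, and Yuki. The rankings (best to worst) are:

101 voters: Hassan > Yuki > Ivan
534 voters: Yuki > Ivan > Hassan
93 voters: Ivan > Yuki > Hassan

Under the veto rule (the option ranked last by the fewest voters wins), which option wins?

Last-place votes: Hassan 627, Ivan 101, Yuki 0.
Yuki is ranked last by the fewest voters, so Yuki wins.

Yuki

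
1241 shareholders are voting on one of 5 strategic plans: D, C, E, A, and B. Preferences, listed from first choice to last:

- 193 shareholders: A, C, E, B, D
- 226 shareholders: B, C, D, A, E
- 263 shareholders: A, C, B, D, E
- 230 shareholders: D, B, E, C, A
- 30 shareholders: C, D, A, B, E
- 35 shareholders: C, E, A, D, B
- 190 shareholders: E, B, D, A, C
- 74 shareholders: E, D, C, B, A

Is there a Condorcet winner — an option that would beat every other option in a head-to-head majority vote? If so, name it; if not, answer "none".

B vs D: 872–369 for B.
B vs C: 646–595 for B.
B vs E: 749–492 for B.
B vs A: 720–521 for B.
B beats every other option head-to-head.

B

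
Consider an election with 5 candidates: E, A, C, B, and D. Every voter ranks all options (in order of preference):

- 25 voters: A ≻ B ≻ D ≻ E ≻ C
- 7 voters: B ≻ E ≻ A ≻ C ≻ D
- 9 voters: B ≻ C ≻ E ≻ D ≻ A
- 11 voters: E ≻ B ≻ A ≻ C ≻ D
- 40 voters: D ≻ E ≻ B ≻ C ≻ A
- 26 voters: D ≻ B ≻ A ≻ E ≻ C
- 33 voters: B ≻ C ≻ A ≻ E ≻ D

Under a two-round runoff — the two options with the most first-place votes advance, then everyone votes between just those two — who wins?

Round 1 first-place votes: E 11, A 25, C 0, B 49, D 66.
D and B advance.
Runoff: D is preferred to B by 66 voters; B by 85.
B wins the runoff.

B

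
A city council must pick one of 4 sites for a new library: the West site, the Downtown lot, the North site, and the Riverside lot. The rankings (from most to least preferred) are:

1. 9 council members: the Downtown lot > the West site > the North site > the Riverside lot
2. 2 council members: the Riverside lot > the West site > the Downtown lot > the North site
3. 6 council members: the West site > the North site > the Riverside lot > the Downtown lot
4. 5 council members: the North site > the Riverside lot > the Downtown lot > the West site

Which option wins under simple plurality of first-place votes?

First-place votes: the West site 6, the Downtown lot 9, the North site 5, the Riverside lot 2.
the Downtown lot has the most first-place votes.

the Downtown lot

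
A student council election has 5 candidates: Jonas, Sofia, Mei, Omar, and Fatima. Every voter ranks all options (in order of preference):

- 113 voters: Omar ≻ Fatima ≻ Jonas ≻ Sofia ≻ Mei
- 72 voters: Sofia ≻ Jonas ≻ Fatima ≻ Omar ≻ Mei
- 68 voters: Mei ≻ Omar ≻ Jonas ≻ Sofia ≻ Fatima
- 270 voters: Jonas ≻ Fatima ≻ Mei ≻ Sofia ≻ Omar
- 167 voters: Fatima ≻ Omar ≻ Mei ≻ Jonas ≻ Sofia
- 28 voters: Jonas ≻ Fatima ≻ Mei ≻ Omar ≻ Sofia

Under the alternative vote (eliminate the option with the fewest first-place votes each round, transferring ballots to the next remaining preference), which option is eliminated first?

Mei

Round 1: Jonas 298, Sofia 72, Mei 68, Omar 113, Fatima 167. Eliminate Mei.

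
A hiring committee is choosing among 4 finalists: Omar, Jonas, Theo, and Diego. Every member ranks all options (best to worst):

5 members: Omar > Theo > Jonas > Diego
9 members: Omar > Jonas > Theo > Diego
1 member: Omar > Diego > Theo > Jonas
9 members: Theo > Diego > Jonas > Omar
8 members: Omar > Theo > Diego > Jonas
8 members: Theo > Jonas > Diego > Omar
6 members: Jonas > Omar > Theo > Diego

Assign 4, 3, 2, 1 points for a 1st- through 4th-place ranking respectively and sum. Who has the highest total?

Omar: 5·4 + 9·4 + 1·4 + 9·1 + 8·4 + 8·1 + 6·3 = 127
Jonas: 5·2 + 9·3 + 1·1 + 9·2 + 8·1 + 8·3 + 6·4 = 112
Theo: 5·3 + 9·2 + 1·2 + 9·4 + 8·3 + 8·4 + 6·2 = 139
Diego: 5·1 + 9·1 + 1·3 + 9·3 + 8·2 + 8·2 + 6·1 = 82
Theo has the highest Borda score (139).

Theo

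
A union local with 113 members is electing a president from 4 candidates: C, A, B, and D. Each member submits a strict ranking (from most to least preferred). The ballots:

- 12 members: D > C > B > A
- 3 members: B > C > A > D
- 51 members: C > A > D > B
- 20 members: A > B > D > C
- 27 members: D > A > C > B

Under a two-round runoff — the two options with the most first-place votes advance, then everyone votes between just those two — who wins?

D

Round 1 first-place votes: C 51, A 20, B 3, D 39.
C and D advance.
Runoff: C is preferred to D by 54 voters; D by 59.
D wins the runoff.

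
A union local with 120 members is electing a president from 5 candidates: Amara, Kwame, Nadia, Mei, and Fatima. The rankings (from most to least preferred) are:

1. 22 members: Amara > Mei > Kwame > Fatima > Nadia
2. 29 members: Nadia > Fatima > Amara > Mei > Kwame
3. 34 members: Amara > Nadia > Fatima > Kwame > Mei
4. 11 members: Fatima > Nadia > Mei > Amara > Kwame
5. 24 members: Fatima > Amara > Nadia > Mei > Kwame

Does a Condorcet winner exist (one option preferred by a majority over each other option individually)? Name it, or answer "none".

none

Checking pairwise contests:
Fatima beats Amara 64–56.
Amara beats Kwame 120–0.
Amara beats Nadia 80–40.
Amara beats Mei 109–11.
Nadia beats Fatima 63–57.
Every option loses at least one head-to-head, so there is no Condorcet winner.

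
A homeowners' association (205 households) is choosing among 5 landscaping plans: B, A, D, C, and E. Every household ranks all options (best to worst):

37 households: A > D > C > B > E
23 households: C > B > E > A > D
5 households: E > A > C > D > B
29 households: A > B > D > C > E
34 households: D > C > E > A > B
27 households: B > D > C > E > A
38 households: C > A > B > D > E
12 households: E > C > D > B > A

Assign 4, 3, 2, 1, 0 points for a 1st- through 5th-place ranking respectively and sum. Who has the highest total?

C

B: 37·1 + 23·3 + 5·0 + 29·3 + 34·0 + 27·4 + 38·2 + 12·1 = 389
A: 37·4 + 23·1 + 5·3 + 29·4 + 34·1 + 27·0 + 38·3 + 12·0 = 450
D: 37·3 + 23·0 + 5·1 + 29·2 + 34·4 + 27·3 + 38·1 + 12·2 = 453
C: 37·2 + 23·4 + 5·2 + 29·1 + 34·3 + 27·2 + 38·4 + 12·3 = 549
E: 37·0 + 23·2 + 5·4 + 29·0 + 34·2 + 27·1 + 38·0 + 12·4 = 209
C has the highest Borda score (549).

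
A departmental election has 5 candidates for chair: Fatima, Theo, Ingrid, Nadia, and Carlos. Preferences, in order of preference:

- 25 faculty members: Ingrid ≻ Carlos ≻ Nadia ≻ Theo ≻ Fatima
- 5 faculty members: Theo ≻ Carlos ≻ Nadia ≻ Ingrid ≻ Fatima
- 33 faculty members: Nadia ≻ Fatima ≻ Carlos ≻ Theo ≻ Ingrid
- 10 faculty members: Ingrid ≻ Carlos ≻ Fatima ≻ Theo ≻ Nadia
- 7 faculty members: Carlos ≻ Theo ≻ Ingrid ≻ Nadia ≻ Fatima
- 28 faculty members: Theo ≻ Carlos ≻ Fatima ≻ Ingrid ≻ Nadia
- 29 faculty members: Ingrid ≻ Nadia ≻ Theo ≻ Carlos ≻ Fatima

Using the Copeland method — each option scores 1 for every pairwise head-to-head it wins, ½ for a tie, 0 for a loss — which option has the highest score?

Fatima: loses to Theo, Ingrid, Nadia, and Carlos → score 0.
Theo: beats Fatima and Ingrid; loses to Nadia and Carlos → score 2.
Ingrid: beats Fatima and Nadia; loses to Theo and Carlos → score 2.
Nadia: beats Fatima and Theo; loses to Ingrid and Carlos → score 2.
Carlos: beats Fatima, Theo, Ingrid, and Nadia → score 4.
Carlos has the best pairwise record.

Carlos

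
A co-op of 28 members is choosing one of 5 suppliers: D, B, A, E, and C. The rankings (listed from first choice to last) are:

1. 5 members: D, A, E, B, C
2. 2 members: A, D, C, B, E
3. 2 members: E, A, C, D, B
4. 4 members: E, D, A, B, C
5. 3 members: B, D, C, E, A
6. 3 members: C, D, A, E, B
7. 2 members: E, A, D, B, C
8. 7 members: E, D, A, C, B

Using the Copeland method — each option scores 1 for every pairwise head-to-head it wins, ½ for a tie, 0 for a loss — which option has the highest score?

D: beats B, A, and C; loses to E → score 3.
B: ties C; loses to D, A, and E → score 0.5.
A: beats B and C; loses to D and E → score 2.
E: beats D, B, A, and C → score 4.
C: ties B; loses to D, A, and E → score 0.5.
E has the best pairwise record.

E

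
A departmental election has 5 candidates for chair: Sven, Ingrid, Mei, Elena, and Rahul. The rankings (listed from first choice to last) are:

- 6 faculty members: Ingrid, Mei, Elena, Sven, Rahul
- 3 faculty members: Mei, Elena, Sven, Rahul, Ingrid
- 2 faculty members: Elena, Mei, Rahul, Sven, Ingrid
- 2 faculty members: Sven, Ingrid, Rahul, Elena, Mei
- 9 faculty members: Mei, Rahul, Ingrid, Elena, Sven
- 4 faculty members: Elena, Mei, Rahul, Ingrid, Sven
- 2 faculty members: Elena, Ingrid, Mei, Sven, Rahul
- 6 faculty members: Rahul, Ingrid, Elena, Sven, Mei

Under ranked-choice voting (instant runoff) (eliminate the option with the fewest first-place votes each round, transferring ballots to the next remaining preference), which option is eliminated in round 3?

Round 1: Sven 2, Ingrid 6, Mei 12, Elena 8, Rahul 6. Eliminate Sven.
Round 2: Ingrid 8, Mei 12, Elena 8, Rahul 6. Eliminate Rahul.
Round 3: Ingrid 14, Mei 12, Elena 8. Eliminate Elena.

Elena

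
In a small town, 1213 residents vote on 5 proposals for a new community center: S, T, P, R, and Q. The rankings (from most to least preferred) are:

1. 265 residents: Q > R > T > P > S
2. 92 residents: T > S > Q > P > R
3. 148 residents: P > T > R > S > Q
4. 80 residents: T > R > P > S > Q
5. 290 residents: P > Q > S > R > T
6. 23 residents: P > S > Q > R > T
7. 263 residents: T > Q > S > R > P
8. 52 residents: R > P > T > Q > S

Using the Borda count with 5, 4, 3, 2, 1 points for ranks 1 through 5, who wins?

S: 265·1 + 92·4 + 148·2 + 80·2 + 290·3 + 23·4 + 263·3 + 52·1 = 2892
T: 265·3 + 92·5 + 148·4 + 80·5 + 290·1 + 23·1 + 263·5 + 52·3 = 4031
P: 265·2 + 92·2 + 148·5 + 80·3 + 290·5 + 23·5 + 263·1 + 52·4 = 3730
R: 265·4 + 92·1 + 148·3 + 80·4 + 290·2 + 23·2 + 263·2 + 52·5 = 3328
Q: 265·5 + 92·3 + 148·1 + 80·1 + 290·4 + 23·3 + 263·4 + 52·2 = 4214
Q has the highest Borda score (4214).

Q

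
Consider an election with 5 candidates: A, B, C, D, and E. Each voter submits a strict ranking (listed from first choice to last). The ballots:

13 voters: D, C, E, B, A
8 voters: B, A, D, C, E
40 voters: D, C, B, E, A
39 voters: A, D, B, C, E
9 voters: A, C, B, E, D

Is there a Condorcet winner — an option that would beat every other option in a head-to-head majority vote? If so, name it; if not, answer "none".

none

Checking pairwise contests:
B beats A 61–48.
C beats B 62–47.
A beats C 56–53.
A beats D 56–53.
A beats E 56–53.
Every option loses at least one head-to-head, so there is no Condorcet winner.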